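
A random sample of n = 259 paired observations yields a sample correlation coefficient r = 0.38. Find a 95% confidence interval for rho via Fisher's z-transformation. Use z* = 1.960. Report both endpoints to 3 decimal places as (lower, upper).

z_r = atanh(0.38) = 0.400060;  SE = 1/√(n−3) = 1/√256 = 0.062500
z-limits: 0.400060 ± 1.960·0.062500 = 0.400060 ± 0.122500 = [0.277560, 0.522560]
ρ-limits: (tanh 0.277560, tanh 0.522560) = (0.271, 0.480)

(0.271, 0.480)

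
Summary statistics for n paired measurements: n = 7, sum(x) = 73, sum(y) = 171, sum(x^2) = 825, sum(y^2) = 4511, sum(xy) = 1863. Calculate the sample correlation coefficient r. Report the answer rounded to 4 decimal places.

0.5467

Numerator: nΣxy − (Σx)(Σy) = 7·1863 − (73)(171) = 558
Denominator: √[(nΣx²−(Σx)²)(nΣy²−(Σy)²)]
  nΣx²−(Σx)² = 7·825 − 5329 = 446;  nΣy²−(Σy)² = 7·4511 − 29241 = 2336
  √(446·2336) = √1041856 = 1020.7135
r = 558 / 1020.7135 = 0.5467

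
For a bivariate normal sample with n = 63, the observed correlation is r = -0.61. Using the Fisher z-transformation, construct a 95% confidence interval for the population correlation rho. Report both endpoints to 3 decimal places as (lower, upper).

(-0.745, -0.427)

z_r = atanh(-0.61) = -0.708921;  SE = 1/√(n−3) = 1/√60 = 0.129099
z-limits: -0.708921 ± 1.960·0.129099 = -0.708921 ± 0.253034 = [-0.961955, -0.455887]
ρ-limits: (tanh -0.961955, tanh -0.455887) = (-0.745, -0.427)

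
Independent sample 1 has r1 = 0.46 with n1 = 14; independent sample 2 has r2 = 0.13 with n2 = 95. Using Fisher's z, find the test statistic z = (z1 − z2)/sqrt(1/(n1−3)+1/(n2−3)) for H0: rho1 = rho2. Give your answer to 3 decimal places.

Fisher z-transforms: z1 = atanh(0.46) = 0.497311, z2 = atanh(0.13) = 0.130740; difference d = 0.366571
Var(d) = 1/11 + 1/92 = 0.0909091 + 0.0108696 = 0.1017787
z = d/√Var(d) = 0.366571 / √0.1017787 = 0.366571 / 0.319028 = 1.149

1.149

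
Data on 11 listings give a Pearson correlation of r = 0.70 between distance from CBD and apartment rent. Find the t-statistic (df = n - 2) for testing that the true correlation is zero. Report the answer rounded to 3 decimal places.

1 − r² = 1 − 0.4900 = 0.5100;  √(1−r²) = 0.714143
√(n−2) = √9 = 3.000000
t = r·√(n−2)/√(1−r²) = 0.70 · 3.000000 / 0.714143 = 2.941

2.941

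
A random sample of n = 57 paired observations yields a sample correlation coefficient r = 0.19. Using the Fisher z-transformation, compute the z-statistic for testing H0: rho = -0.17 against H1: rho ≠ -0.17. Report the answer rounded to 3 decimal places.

2.675

z_r = atanh(0.19) = 0.192337,  z_0 = atanh(-0.17) = -0.171667
SE = 1/√(n−3) = 1/√54 = 0.136083
z = (z_r − z_0)/SE = (0.192337 − (-0.171667)) / 0.136083 = 0.364004 / 0.136083 = 2.675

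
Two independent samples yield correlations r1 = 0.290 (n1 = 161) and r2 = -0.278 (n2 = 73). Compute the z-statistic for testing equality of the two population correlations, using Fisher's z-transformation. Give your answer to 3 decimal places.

4.068

Fisher z-transforms: z1 = atanh(0.290) = 0.298566, z2 = atanh(-0.278) = -0.285513; difference d = 0.584079
Var(d) = 1/158 + 1/70 = 0.0063291 + 0.0142857 = 0.0206148
z = d/√Var(d) = 0.584079 / √0.0206148 = 0.584079 / 0.143579 = 4.068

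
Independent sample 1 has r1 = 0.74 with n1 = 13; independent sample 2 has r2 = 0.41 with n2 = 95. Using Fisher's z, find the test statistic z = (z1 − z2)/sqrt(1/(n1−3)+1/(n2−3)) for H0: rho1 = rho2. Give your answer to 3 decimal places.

Fisher z-transforms: z1 = atanh(0.74) = 0.950479, z2 = atanh(0.41) = 0.435611; difference d = 0.514868
Var(d) = 1/10 + 1/92 = 0.1000000 + 0.0108696 = 0.1108696
z = d/√Var(d) = 0.514868 / √0.1108696 = 0.514868 / 0.332971 = 1.546

1.546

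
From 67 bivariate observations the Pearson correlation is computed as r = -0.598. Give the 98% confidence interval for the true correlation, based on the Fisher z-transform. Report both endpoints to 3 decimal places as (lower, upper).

(-0.753, -0.379)

z_r = atanh(-0.598) = -0.690028;  SE = 1/√(n−3) = 1/√64 = 0.125000
z-limits: -0.690028 ± 2.326·0.125000 = -0.690028 ± 0.290750 = [-0.980778, -0.399278]
ρ-limits: (tanh -0.980778, tanh -0.399278) = (-0.753, -0.379)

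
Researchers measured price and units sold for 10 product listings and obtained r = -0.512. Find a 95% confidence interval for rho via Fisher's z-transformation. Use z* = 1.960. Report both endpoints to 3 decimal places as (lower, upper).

z_r = atanh(-0.512) = -0.565437;  SE = 1/√(n−3) = 1/√7 = 0.377964
z-limits: -0.565437 ± 1.960·0.377964 = -0.565437 ± 0.740809 = [-1.306246, 0.175372]
ρ-limits: (tanh -1.306246, tanh 0.175372) = (-0.863, 0.174)

(-0.863, 0.174)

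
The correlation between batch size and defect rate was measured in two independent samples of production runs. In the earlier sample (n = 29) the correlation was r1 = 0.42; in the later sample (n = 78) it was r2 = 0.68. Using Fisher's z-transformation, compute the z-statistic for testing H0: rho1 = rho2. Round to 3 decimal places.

-1.676

Fisher z-transforms: z1 = atanh(0.42) = 0.447692, z2 = atanh(0.68) = 0.829114; difference d = -0.381422
Var(d) = 1/26 + 1/75 = 0.0384615 + 0.0133333 = 0.0517948
z = d/√Var(d) = -0.381422 / √0.0517948 = -0.381422 / 0.227585 = -1.676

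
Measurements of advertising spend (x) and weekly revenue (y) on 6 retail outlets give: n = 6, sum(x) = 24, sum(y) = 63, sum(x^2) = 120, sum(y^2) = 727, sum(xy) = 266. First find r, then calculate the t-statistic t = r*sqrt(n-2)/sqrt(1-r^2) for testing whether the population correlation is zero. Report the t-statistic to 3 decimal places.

S_xy = nΣxy − ΣxΣy = 6·266 − 24·63 = 1596 − 1512 = 84
S_xx = nΣx² − (Σx)² = 6·120 − 24² = 720 − 576 = 144
S_yy = nΣy² − (Σy)² = 6·727 − 63² = 4362 − 3969 = 393
r = S_xy / √(S_xx·S_yy) = 84 / √(144·393) = 84 / √56592 = 84 / 237.8907 = 0.3531
t = r·√(n−2)/√(1−r²) = 0.3531·√4 / √(1−0.124680) = 0.706200 / 0.935585 = 0.755

0.755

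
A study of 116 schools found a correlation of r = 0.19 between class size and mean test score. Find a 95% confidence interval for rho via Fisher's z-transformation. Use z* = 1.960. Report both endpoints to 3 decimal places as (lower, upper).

(0.008, 0.360)

Fisher z: z_r = atanh(r) = ½·ln((1+0.19)/(1−0.19)) = 0.192337
SE(z) = 1/√(n−3) = 1/√113 = 0.094072
95% ⇒ z* = 1.960; margin = 1.960·0.094072 = 0.184381
CI on z-scale: (0.007956, 0.376718)
Back-transform: tanh(0.007956) = 0.007956, tanh(0.376718) = 0.359854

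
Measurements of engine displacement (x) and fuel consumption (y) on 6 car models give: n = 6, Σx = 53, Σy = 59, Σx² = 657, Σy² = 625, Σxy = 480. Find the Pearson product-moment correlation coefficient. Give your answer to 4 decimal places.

-0.4474

Numerator: nΣxy − (Σx)(Σy) = 6·480 − (53)(59) = -247
Denominator: √[(nΣx²−(Σx)²)(nΣy²−(Σy)²)]
  nΣx²−(Σx)² = 6·657 − 2809 = 1133;  nΣy²−(Σy)² = 6·625 − 3481 = 269
  √(1133·269) = √304777 = 552.0661
r = -247 / 552.0661 = -0.4474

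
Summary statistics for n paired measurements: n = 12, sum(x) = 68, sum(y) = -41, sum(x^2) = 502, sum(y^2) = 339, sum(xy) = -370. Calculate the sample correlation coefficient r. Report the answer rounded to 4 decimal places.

Numerator: nΣxy − (Σx)(Σy) = 12·(-370) − (68)(-41) = -1652
Denominator: √[(nΣx²−(Σx)²)(nΣy²−(Σy)²)]
  nΣx²−(Σx)² = 12·502 − 4624 = 1400;  nΣy²−(Σy)² = 12·339 − 1681 = 2387
  √(1400·2387) = √3341800 = 1828.0591
r = -1652 / 1828.0591 = -0.9037

-0.9037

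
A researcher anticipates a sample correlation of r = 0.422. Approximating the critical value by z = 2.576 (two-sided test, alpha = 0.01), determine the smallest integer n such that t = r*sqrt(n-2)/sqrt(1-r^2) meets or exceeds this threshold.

r√(n−2)/√(1−r²) ≥ 2.576  ⇔  n−2 ≥ (2.576)²·(1−r²)/r²
(1−r²)/r² = (1−0.178084)/0.178084 = 4.6153
n ≥ 2 + 6.635776·4.6153 = 2 + 30.6261 = 32.6261
⌈32.6261⌉ = 33

33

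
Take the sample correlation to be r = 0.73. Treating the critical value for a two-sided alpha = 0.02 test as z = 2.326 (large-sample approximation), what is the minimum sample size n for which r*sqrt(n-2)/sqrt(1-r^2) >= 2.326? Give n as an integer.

7

Need r·√(n−2)/√(1−r²) ≥ 2.326
√(n−2) ≥ 2.326·√(1−0.5329) / 0.73 = 2.326·0.683447 / 0.73 = 2.1777
n−2 ≥ 4.7424  ⇒  n ≥ 6.7424
Smallest integer n = 7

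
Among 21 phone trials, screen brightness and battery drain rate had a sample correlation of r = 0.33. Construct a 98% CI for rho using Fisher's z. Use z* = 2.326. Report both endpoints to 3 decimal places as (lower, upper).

(-0.203, 0.712)

Fisher z: z_r = atanh(r) = ½·ln((1+0.33)/(1−0.33)) = 0.342828
SE(z) = 1/√(n−3) = 1/√18 = 0.235702
98% ⇒ z* = 2.326; margin = 2.326·0.235702 = 0.548243
CI on z-scale: (-0.205415, 0.891071)
Back-transform: tanh(-0.205415) = -0.202574, tanh(0.891071) = 0.711922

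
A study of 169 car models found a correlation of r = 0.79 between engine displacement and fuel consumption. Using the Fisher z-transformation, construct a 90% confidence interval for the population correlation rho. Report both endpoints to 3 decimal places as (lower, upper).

Fisher z: z_r = atanh(r) = ½·ln((1+0.79)/(1−0.79)) = 1.071432
SE(z) = 1/√(n−3) = 1/√166 = 0.077615
90% ⇒ z* = 1.645; margin = 1.645·0.077615 = 0.127677
CI on z-scale: (0.943755, 1.199109)
Back-transform: tanh(0.943755) = 0.736943, tanh(1.199109) = 0.833383

(0.737, 0.833)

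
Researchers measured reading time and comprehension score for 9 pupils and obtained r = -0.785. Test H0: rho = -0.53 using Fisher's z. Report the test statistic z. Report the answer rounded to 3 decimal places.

Fisher z: atanh(-0.785) = -1.058268, atanh(-0.53) = -0.590145
z = (z_r − z_0)·√(n−3) = (-1.058268 − (-0.590145))·√6 = -0.468123 · 2.449490 = -1.147

-1.147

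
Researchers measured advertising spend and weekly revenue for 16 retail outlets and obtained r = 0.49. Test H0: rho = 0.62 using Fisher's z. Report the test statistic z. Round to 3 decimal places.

z_r = atanh(0.49) = 0.536060,  z_0 = atanh(0.62) = 0.725005
SE = 1/√(n−3) = 1/√13 = 0.277350
z = (z_r − z_0)/SE = (0.536060 − 0.725005) / 0.277350 = -0.188945 / 0.277350 = -0.681

-0.681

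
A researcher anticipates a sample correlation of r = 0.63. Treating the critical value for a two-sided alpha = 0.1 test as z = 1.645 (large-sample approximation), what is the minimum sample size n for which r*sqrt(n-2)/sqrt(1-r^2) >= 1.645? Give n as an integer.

7

Need r·√(n−2)/√(1−r²) ≥ 1.645
√(n−2) ≥ 1.645·√(1−0.3969) / 0.63 = 1.645·0.776595 / 0.63 = 2.0278
n−2 ≥ 4.1120  ⇒  n ≥ 6.1120
Smallest integer n = 7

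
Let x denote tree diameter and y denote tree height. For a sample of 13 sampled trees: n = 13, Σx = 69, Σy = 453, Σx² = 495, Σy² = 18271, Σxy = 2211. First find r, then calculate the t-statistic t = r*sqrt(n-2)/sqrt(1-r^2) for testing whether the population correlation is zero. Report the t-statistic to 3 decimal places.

Numerator: nΣxy − (Σx)(Σy) = 13·2211 − (69)(453) = -2514
Denominator: √[(nΣx²−(Σx)²)(nΣy²−(Σy)²)]
  nΣx²−(Σx)² = 13·495 − 4761 = 1674;  nΣy²−(Σy)² = 13·18271 − 205209 = 32314
  √(1674·32314) = √54093636 = 7354.8376
r = -2514 / 7354.8376 = -0.3418
t = r·√(n−2)/√(1−r²) = -0.3418·√11 / √(1−0.116827) = -1.133622 / 0.939773 = -1.206

-1.206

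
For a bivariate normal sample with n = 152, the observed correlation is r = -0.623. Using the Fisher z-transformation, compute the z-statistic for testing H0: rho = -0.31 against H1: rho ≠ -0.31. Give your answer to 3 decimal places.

-4.997

Fisher z: atanh(-0.623) = -0.729893, atanh(-0.31) = -0.320545
z = (z_r − z_0)·√(n−3) = (-0.729893 − (-0.320545))·√149 = -0.409348 · 12.206556 = -4.997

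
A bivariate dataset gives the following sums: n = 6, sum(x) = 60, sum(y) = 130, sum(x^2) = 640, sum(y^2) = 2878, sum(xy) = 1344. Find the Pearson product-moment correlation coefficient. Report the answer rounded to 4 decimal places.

Numerator: nΣxy − (Σx)(Σy) = 6·1344 − (60)(130) = 264
Denominator: √[(nΣx²−(Σx)²)(nΣy²−(Σy)²)]
  nΣx²−(Σx)² = 6·640 − 3600 = 240;  nΣy²−(Σy)² = 6·2878 − 16900 = 368
  √(240·368) = √88320 = 297.1868
r = 264 / 297.1868 = 0.8883

0.8883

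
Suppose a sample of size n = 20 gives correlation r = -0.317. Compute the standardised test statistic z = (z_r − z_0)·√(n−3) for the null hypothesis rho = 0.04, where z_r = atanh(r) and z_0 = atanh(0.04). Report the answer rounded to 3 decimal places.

-1.519

Fisher z: atanh(-0.317) = -0.328308, atanh(0.04) = 0.040021
z = (z_r − z_0)·√(n−3) = (-0.328308 − 0.040021)·√17 = -0.368329 · 4.123106 = -1.519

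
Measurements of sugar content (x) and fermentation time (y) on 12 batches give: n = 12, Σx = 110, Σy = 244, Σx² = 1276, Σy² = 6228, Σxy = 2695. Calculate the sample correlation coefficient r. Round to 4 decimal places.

0.7871

S_xy = nΣxy − ΣxΣy = 12·2695 − 110·244 = 32340 − 26840 = 5500
S_xx = nΣx² − (Σx)² = 12·1276 − 110² = 15312 − 12100 = 3212
S_yy = nΣy² − (Σy)² = 12·6228 − 244² = 74736 − 59536 = 15200
r = S_xy / √(S_xx·S_yy) = 5500 / √(3212·15200) = 5500 / √48822400 = 5500 / 6987.3028 = 0.7871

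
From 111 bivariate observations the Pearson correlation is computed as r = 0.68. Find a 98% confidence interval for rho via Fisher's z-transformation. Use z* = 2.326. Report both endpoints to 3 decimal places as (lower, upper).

(0.541, 0.783)

z_r = atanh(0.68) = 0.829114;  SE = 1/√(n−3) = 1/√108 = 0.096225
z-limits: 0.829114 ± 2.326·0.096225 = 0.829114 ± 0.223819 = [0.605295, 1.052933]
ρ-limits: (tanh 0.605295, tanh 1.052933) = (0.541, 0.783)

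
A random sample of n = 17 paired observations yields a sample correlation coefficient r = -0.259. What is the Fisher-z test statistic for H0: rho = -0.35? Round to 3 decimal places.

Fisher z: atanh(-0.259) = -0.265036, atanh(-0.35) = -0.365444
z = (z_r − z_0)·√(n−3) = (-0.265036 − (-0.365444))·√14 = 0.100408 · 3.741657 = 0.376

0.376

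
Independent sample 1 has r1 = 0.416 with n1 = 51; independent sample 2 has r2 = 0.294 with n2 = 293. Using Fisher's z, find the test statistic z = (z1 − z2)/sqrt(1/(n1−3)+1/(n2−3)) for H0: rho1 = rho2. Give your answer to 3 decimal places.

z1 = atanh(0.416) = 0.442845,  z2 = atanh(0.294) = 0.302939
SE = √(1/(n1−3) + 1/(n2−3)) = √(1/48 + 1/290) = √(0.0208333 + 0.0034483) = √0.0242816 = 0.155826
z = (z1 − z2)/SE = (0.442845 − 0.302939) / 0.155826 = 0.139906 / 0.155826 = 0.898

0.898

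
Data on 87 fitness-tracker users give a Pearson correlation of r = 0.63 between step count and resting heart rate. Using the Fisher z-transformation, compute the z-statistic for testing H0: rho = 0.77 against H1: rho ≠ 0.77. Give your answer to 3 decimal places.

-2.556

z_r = atanh(0.63) = 0.741416,  z_0 = atanh(0.77) = 1.020328
SE = 1/√(n−3) = 1/√84 = 0.109109
z = (z_r − z_0)/SE = (0.741416 − 1.020328) / 0.109109 = -0.278912 / 0.109109 = -2.556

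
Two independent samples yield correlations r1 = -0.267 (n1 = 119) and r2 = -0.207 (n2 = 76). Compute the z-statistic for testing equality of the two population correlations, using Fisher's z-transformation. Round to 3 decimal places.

z1 = atanh(-0.267) = -0.273631,  z2 = atanh(-0.207) = -0.210035
SE = √(1/(n1−3) + 1/(n2−3)) = √(1/116 + 1/73) = √(0.0086207 + 0.0136986) = √0.0223193 = 0.149396
z = (z1 − z2)/SE = (-0.273631 − (-0.210035)) / 0.149396 = -0.063596 / 0.149396 = -0.426

-0.426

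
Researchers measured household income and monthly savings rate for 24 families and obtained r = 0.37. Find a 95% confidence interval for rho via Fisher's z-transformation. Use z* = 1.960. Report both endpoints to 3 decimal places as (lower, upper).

(-0.039, 0.673)

z_r = atanh(0.37) = 0.388423;  SE = 1/√(n−3) = 1/√21 = 0.218218
z-limits: 0.388423 ± 1.960·0.218218 = 0.388423 ± 0.427707 = [-0.039284, 0.816130]
ρ-limits: (tanh -0.039284, tanh 0.816130) = (-0.039, 0.673)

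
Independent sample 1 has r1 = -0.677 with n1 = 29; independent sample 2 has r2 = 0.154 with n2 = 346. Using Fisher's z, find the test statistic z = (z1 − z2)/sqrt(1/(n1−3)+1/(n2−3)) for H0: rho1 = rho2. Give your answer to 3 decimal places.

-4.812

Fisher z-transforms: z1 = atanh(-0.677) = -0.823555, z2 = atanh(0.154) = 0.155235; difference d = -0.978790
Var(d) = 1/26 + 1/343 = 0.0384615 + 0.0029155 = 0.0413770
z = d/√Var(d) = -0.978790 / √0.0413770 = -0.978790 / 0.203413 = -4.812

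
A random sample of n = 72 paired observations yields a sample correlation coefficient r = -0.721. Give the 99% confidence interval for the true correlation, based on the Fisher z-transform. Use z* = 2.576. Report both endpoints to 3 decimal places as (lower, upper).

(-0.840, -0.537)

z_r = atanh(-0.721) = -0.909725;  SE = 1/√(n−3) = 1/√69 = 0.120386
z-limits: -0.909725 ± 2.576·0.120386 = -0.909725 ± 0.310114 = [-1.219839, -0.599611]
ρ-limits: (tanh -1.219839, tanh -0.599611) = (-0.840, -0.537)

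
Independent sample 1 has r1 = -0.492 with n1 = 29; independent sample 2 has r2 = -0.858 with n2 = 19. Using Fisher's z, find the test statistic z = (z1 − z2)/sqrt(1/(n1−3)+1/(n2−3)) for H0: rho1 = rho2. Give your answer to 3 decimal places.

2.351

Fisher z-transforms: z1 = atanh(-0.492) = -0.538696, z2 = atanh(-0.858) = -1.285714; difference d = 0.747018
Var(d) = 1/26 + 1/16 = 0.0384615 + 0.0625000 = 0.1009615
z = d/√Var(d) = 0.747018 / √0.1009615 = 0.747018 / 0.317744 = 2.351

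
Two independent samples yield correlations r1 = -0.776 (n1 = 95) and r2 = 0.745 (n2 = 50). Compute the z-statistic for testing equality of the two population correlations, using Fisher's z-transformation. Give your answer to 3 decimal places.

z1 = atanh(-0.776) = -1.035236,  z2 = atanh(0.745) = 0.961623
SE = √(1/(n1−3) + 1/(n2−3)) = √(1/92 + 1/47) = √(0.0108696 + 0.0212766) = √0.0321462 = 0.179294
z = (z1 − z2)/SE = (-1.035236 − 0.961623) / 0.179294 = -1.996859 / 0.179294 = -11.137

-11.137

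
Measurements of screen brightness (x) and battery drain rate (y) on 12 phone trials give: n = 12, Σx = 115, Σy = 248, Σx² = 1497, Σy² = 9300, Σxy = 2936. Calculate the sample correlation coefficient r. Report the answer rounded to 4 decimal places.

0.4356

Numerator: nΣxy − (Σx)(Σy) = 12·2936 − (115)(248) = 6712
Denominator: √[(nΣx²−(Σx)²)(nΣy²−(Σy)²)]
  nΣx²−(Σx)² = 12·1497 − 13225 = 4739;  nΣy²−(Σy)² = 12·9300 − 61504 = 50096
  √(4739·50096) = √237404944 = 15407.9507
r = 6712 / 15407.9507 = 0.4356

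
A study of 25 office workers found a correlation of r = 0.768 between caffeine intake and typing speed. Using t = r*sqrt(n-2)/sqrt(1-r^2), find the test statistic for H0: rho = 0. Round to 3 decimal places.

t = r·√(n−2) / √(1−r²) with r = 0.768, n = 25
  = 0.768·√23 / √(1 − 0.589824)
  = 0.768·4.795832 / 0.640450
  = 3.683199 / 0.640450 = 5.751

5.751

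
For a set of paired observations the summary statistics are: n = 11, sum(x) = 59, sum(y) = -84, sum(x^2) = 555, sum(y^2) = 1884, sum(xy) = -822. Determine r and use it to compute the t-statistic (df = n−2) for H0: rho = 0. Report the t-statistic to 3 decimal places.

-2.800

S_xy = nΣxy − ΣxΣy = 11·(-822) − 59·(-84) = -9042 − (-4956) = -4086
S_xx = nΣx² − (Σx)² = 11·555 − 59² = 6105 − 3481 = 2624
S_yy = nΣy² − (Σy)² = 11·1884 − (-84)² = 20724 − 7056 = 13668
r = S_xy / √(S_xx·S_yy) = -4086 / √(2624·13668) = -4086 / √35864832 = -4086 / 5988.7254 = -0.6823
t = r·√(n−2)/√(1−r²) = -0.6823·√9 / √(1−0.465533) = -2.046900 / 0.731072 = -2.800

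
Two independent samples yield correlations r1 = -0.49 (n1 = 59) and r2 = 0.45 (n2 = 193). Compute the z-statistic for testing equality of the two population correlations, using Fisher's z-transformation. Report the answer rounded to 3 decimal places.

-6.713

z1 = atanh(-0.49) = -0.536060,  z2 = atanh(0.45) = 0.484700
SE = √(1/(n1−3) + 1/(n2−3)) = √(1/56 + 1/190) = √(0.0178571 + 0.0052632) = √0.0231203 = 0.152054
z = (z1 − z2)/SE = (-0.536060 − 0.484700) / 0.152054 = -1.020760 / 0.152054 = -6.713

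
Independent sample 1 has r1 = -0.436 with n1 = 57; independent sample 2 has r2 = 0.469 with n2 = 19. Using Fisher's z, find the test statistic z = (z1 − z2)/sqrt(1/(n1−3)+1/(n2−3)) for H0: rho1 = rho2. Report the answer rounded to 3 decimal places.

-3.429

z1 = atanh(-0.436) = -0.467281,  z2 = atanh(0.469) = 0.508788
SE = √(1/(n1−3) + 1/(n2−3)) = √(1/54 + 1/16) = √(0.0185185 + 0.0625000) = √0.0810185 = 0.284637
z = (z1 − z2)/SE = (-0.467281 − 0.508788) / 0.284637 = -0.976069 / 0.284637 = -3.429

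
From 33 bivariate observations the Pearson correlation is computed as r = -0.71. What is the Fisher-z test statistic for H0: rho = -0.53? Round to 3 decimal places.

-1.627

Fisher z: atanh(-0.71) = -0.887184, atanh(-0.53) = -0.590145
z = (z_r − z_0)·√(n−3) = (-0.887184 − (-0.590145))·√30 = -0.297039 · 5.477226 = -1.627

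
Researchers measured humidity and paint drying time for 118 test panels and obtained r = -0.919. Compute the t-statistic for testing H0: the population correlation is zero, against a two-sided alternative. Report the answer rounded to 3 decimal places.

-25.105

t = r·√(n−2) / √(1−r²) with r = -0.919, n = 118
  = -0.919·√116 / √(1 − 0.844561)
  = -0.919·10.770330 / 0.394258
  = -9.897933 / 0.394258 = -25.105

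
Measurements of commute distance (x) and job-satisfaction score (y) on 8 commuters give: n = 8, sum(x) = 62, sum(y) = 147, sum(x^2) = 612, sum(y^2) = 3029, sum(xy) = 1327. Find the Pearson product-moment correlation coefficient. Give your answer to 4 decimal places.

0.9042

S_xy = nΣxy − ΣxΣy = 8·1327 − 62·147 = 10616 − 9114 = 1502
S_xx = nΣx² − (Σx)² = 8·612 − 62² = 4896 − 3844 = 1052
S_yy = nΣy² − (Σy)² = 8·3029 − 147² = 24232 − 21609 = 2623
r = S_xy / √(S_xx·S_yy) = 1502 / √(1052·2623) = 1502 / √2759396 = 1502 / 1661.1430 = 0.9042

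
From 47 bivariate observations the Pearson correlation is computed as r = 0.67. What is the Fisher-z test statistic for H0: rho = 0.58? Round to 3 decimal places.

z_r = atanh(0.67) = 0.810743,  z_0 = atanh(0.58) = 0.662463
SE = 1/√(n−3) = 1/√44 = 0.150756
z = (z_r − z_0)/SE = (0.810743 − 0.662463) / 0.150756 = 0.148280 / 0.150756 = 0.984

0.984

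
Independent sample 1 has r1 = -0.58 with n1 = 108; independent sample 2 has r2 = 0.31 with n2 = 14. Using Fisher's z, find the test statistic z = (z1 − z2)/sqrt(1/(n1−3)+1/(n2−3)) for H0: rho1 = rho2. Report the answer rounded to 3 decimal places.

-3.102

Fisher z-transforms: z1 = atanh(-0.58) = -0.662463, z2 = atanh(0.31) = 0.320545; difference d = -0.983008
Var(d) = 1/105 + 1/11 = 0.0095238 + 0.0909091 = 0.1004329
z = d/√Var(d) = -0.983008 / √0.1004329 = -0.983008 / 0.316912 = -3.102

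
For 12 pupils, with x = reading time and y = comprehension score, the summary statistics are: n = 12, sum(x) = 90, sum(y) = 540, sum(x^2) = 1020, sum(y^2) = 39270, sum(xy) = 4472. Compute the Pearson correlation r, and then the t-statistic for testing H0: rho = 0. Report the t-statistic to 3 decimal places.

Numerator: nΣxy − (Σx)(Σy) = 12·4472 − (90)(540) = 5064
Denominator: √[(nΣx²−(Σx)²)(nΣy²−(Σy)²)]
  nΣx²−(Σx)² = 12·1020 − 8100 = 4140;  nΣy²−(Σy)² = 12·39270 − 291600 = 179640
  √(4140·179640) = √743709600 = 27271.0396
r = 5064 / 27271.0396 = 0.1857
t = r·√(n−2)/√(1−r²) = 0.1857·√10 / √(1−0.034484) = 0.587235 / 0.982607 = 0.598

0.598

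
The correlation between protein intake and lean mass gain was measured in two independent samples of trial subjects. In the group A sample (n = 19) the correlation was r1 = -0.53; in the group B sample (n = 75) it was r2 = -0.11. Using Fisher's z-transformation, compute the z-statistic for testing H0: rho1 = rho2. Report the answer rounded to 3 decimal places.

z1 = atanh(-0.53) = -0.590145,  z2 = atanh(-0.11) = -0.110447
SE = √(1/(n1−3) + 1/(n2−3)) = √(1/16 + 1/72) = √(0.0625000 + 0.0138889) = √0.0763889 = 0.276385
z = (z1 − z2)/SE = (-0.590145 − (-0.110447)) / 0.276385 = -0.479698 / 0.276385 = -1.736

-1.736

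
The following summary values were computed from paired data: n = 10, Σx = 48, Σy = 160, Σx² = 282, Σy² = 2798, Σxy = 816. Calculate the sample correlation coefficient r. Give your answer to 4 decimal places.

0.4331

Numerator: nΣxy − (Σx)(Σy) = 10·816 − (48)(160) = 480
Denominator: √[(nΣx²−(Σx)²)(nΣy²−(Σy)²)]
  nΣx²−(Σx)² = 10·282 − 2304 = 516;  nΣy²−(Σy)² = 10·2798 − 25600 = 2380
  √(516·2380) = √1228080 = 1108.1877
r = 480 / 1108.1877 = 0.4331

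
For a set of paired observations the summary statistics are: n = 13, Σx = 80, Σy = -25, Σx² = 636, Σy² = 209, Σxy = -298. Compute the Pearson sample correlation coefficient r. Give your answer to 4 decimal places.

Numerator: nΣxy − (Σx)(Σy) = 13·(-298) − (80)(-25) = -1874
Denominator: √[(nΣx²−(Σx)²)(nΣy²−(Σy)²)]
  nΣx²−(Σx)² = 13·636 − 6400 = 1868;  nΣy²−(Σy)² = 13·209 − 625 = 2092
  √(1868·2092) = √3907856 = 1976.8298
r = -1874 / 1976.8298 = -0.9480

-0.9480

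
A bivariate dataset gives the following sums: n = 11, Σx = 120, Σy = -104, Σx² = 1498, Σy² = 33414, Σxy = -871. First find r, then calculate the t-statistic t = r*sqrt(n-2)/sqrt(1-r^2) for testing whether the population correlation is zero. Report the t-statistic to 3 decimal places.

0.321

Numerator: nΣxy − (Σx)(Σy) = 11·(-871) − (120)(-104) = 2899
Denominator: √[(nΣx²−(Σx)²)(nΣy²−(Σy)²)]
  nΣx²−(Σx)² = 11·1498 − 14400 = 2078;  nΣy²−(Σy)² = 11·33414 − 10816 = 356738
  √(2078·356738) = √741301564 = 27226.8537
r = 2899 / 27226.8537 = 0.1065
t = r·√(n−2)/√(1−r²) = 0.1065·√9 / √(1−0.011342) = 0.319500 / 0.994313 = 0.321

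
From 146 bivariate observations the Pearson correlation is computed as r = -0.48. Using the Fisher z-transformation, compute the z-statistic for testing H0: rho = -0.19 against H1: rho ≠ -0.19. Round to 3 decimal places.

-3.954

Fisher z: atanh(-0.48) = -0.522984, atanh(-0.19) = -0.192337
z = (z_r − z_0)·√(n−3) = (-0.522984 − (-0.192337))·√143 = -0.330647 · 11.958261 = -3.954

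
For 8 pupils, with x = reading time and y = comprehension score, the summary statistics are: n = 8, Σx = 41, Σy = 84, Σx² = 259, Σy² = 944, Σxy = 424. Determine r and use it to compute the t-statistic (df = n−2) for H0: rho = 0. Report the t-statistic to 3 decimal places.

Numerator: nΣxy − (Σx)(Σy) = 8·424 − (41)(84) = -52
Denominator: √[(nΣx²−(Σx)²)(nΣy²−(Σy)²)]
  nΣx²−(Σx)² = 8·259 − 1681 = 391;  nΣy²−(Σy)² = 8·944 − 7056 = 496
  √(391·496) = √193936 = 440.3817
r = -52 / 440.3817 = -0.1181
t = r·√(n−2)/√(1−r²) = -0.1181·√6 / √(1−0.013948) = -0.289285 / 0.993002 = -0.291

-0.291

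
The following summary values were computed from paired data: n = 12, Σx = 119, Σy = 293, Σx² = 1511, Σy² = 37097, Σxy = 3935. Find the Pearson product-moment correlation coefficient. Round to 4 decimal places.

0.3270

S_xy = nΣxy − ΣxΣy = 12·3935 − 119·293 = 47220 − 34867 = 12353
S_xx = nΣx² − (Σx)² = 12·1511 − 119² = 18132 − 14161 = 3971
S_yy = nΣy² − (Σy)² = 12·37097 − 293² = 445164 − 85849 = 359315
r = S_xy / √(S_xx·S_yy) = 12353 / √(3971·359315) = 12353 / √1426839865 = 12353 / 37773.5339 = 0.3270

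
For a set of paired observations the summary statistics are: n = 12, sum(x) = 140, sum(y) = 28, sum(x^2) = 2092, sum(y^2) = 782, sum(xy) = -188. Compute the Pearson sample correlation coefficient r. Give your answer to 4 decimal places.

Numerator: nΣxy − (Σx)(Σy) = 12·(-188) − (140)(28) = -6176
Denominator: √[(nΣx²−(Σx)²)(nΣy²−(Σy)²)]
  nΣx²−(Σx)² = 12·2092 − 19600 = 5504;  nΣy²−(Σy)² = 12·782 − 784 = 8600
  √(5504·8600) = √47334400 = 6880.0000
r = -6176 / 6880.0000 = -0.8977

-0.8977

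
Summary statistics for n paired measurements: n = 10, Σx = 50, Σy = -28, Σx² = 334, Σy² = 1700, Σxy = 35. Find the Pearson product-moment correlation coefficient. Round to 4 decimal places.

0.4742

Numerator: nΣxy − (Σx)(Σy) = 10·35 − (50)(-28) = 1750
Denominator: √[(nΣx²−(Σx)²)(nΣy²−(Σy)²)]
  nΣx²−(Σx)² = 10·334 − 2500 = 840;  nΣy²−(Σy)² = 10·1700 − 784 = 16216
  √(840·16216) = √13621440 = 3690.7235
r = 1750 / 3690.7235 = 0.4742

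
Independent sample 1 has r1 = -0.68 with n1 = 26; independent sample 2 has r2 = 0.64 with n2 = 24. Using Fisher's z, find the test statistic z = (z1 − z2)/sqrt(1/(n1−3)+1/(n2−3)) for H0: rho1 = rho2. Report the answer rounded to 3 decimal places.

Fisher z-transforms: z1 = atanh(-0.68) = -0.829114, z2 = atanh(0.64) = 0.758174; difference d = -1.587288
Var(d) = 1/23 + 1/21 = 0.0434783 + 0.0476190 = 0.0910973
z = d/√Var(d) = -1.587288 / √0.0910973 = -1.587288 / 0.301823 = -5.259

-5.259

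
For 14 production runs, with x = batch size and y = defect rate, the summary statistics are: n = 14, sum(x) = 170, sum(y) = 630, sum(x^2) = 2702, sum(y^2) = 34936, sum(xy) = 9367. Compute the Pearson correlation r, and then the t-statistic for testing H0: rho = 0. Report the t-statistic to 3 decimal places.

S_xy = nΣxy − ΣxΣy = 14·9367 − 170·630 = 131138 − 107100 = 24038
S_xx = nΣx² − (Σx)² = 14·2702 − 170² = 37828 − 28900 = 8928
S_yy = nΣy² − (Σy)² = 14·34936 − 630² = 489104 − 396900 = 92204
r = S_xy / √(S_xx·S_yy) = 24038 / √(8928·92204) = 24038 / √823197312 = 24038 / 28691.4153 = 0.8378
t = r·√(n−2)/√(1−r²) = 0.8378·√12 / √(1−0.701909) = 2.902224 / 0.545977 = 5.316

5.316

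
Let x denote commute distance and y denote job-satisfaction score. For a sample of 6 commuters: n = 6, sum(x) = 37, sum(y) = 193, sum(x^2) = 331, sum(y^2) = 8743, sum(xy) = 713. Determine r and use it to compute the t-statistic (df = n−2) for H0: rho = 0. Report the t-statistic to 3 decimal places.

Numerator: nΣxy − (Σx)(Σy) = 6·713 − (37)(193) = -2863
Denominator: √[(nΣx²−(Σx)²)(nΣy²−(Σy)²)]
  nΣx²−(Σx)² = 6·331 − 1369 = 617;  nΣy²−(Σy)² = 6·8743 − 37249 = 15209
  √(617·15209) = √9383953 = 3063.3238
r = -2863 / 3063.3238 = -0.9346
t = r·√(n−2)/√(1−r²) = -0.9346·√4 / √(1−0.873477) = -1.869200 / 0.355701 = -5.255

-5.255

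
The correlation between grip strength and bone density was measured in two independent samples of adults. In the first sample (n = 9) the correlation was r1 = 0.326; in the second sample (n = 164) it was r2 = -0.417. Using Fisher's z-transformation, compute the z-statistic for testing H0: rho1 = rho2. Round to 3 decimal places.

1.882

Fisher z-transforms: z1 = atanh(0.326) = 0.338346, z2 = atanh(-0.417) = -0.444055; difference d = 0.782401
Var(d) = 1/6 + 1/161 = 0.1666667 + 0.0062112 = 0.1728779
z = d/√Var(d) = 0.782401 / √0.1728779 = 0.782401 / 0.415786 = 1.882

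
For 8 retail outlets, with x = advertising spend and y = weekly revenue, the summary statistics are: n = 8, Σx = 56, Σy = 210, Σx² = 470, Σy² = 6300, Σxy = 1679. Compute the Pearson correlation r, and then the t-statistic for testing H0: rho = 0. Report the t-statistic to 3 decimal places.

3.843

Numerator: nΣxy − (Σx)(Σy) = 8·1679 − (56)(210) = 1672
Denominator: √[(nΣx²−(Σx)²)(nΣy²−(Σy)²)]
  nΣx²−(Σx)² = 8·470 − 3136 = 624;  nΣy²−(Σy)² = 8·6300 − 44100 = 6300
  √(624·6300) = √3931200 = 1982.7254
r = 1672 / 1982.7254 = 0.8433
t = r·√(n−2)/√(1−r²) = 0.8433·√6 / √(1−0.711155) = 2.065655 / 0.537443 = 3.843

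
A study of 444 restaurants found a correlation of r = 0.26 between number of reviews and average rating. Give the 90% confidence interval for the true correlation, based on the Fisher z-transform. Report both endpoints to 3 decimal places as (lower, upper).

Fisher z: z_r = atanh(r) = ½·ln((1+0.26)/(1−0.26)) = 0.266108
SE(z) = 1/√(n−3) = 1/√441 = 0.047619
90% ⇒ z* = 1.645; margin = 1.645·0.047619 = 0.078333
CI on z-scale: (0.187775, 0.344441)
Back-transform: tanh(0.187775) = 0.185599, tanh(0.344441) = 0.331436

(0.186, 0.331)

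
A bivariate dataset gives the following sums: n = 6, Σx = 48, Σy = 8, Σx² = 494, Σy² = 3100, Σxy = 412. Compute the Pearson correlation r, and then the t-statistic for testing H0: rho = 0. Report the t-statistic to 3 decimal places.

1.488

Numerator: nΣxy − (Σx)(Σy) = 6·412 − (48)(8) = 2088
Denominator: √[(nΣx²−(Σx)²)(nΣy²−(Σy)²)]
  nΣx²−(Σx)² = 6·494 − 2304 = 660;  nΣy²−(Σy)² = 6·3100 − 64 = 18536
  √(660·18536) = √12233760 = 3497.6792
r = 2088 / 3497.6792 = 0.5970
t = r·√(n−2)/√(1−r²) = 0.5970·√4 / √(1−0.356409) = 1.194000 / 0.802241 = 1.488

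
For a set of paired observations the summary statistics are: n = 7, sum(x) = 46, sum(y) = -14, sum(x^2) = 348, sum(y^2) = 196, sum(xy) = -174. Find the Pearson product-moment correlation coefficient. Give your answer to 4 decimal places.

-0.9357

Numerator: nΣxy − (Σx)(Σy) = 7·(-174) − (46)(-14) = -574
Denominator: √[(nΣx²−(Σx)²)(nΣy²−(Σy)²)]
  nΣx²−(Σx)² = 7·348 − 2116 = 320;  nΣy²−(Σy)² = 7·196 − 196 = 1176
  √(320·1176) = √376320 = 613.4493
r = -574 / 613.4493 = -0.9357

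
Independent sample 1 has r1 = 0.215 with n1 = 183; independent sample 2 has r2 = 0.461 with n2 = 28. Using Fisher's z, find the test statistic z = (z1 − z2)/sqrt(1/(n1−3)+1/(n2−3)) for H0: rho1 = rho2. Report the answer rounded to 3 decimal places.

-1.313

Fisher z-transforms: z1 = atanh(0.215) = 0.218408, z2 = atanh(0.461) = 0.498580; difference d = -0.280172
Var(d) = 1/180 + 1/25 = 0.0055556 + 0.0400000 = 0.0455556
z = d/√Var(d) = -0.280172 / √0.0455556 = -0.280172 / 0.213438 = -1.313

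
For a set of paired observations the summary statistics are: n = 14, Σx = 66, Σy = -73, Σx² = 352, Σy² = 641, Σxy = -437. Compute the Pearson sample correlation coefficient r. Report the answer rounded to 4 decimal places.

S_xy = nΣxy − ΣxΣy = 14·(-437) − 66·(-73) = -6118 − (-4818) = -1300
S_xx = nΣx² − (Σx)² = 14·352 − 66² = 4928 − 4356 = 572
S_yy = nΣy² − (Σy)² = 14·641 − (-73)² = 8974 − 5329 = 3645
r = S_xy / √(S_xx·S_yy) = -1300 / √(572·3645) = -1300 / √2084940 = -1300 / 1443.9321 = -0.9003

-0.9003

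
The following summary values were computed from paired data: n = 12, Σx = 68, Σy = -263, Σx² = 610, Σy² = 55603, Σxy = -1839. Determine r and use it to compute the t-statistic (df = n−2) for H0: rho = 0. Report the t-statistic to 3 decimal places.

Numerator: nΣxy − (Σx)(Σy) = 12·(-1839) − (68)(-263) = -4184
Denominator: √[(nΣx²−(Σx)²)(nΣy²−(Σy)²)]
  nΣx²−(Σx)² = 12·610 − 4624 = 2696;  nΣy²−(Σy)² = 12·55603 − 69169 = 598067
  √(2696·598067) = √1612388632 = 40154.5593
r = -4184 / 40154.5593 = -0.1042
t = r·√(n−2)/√(1−r²) = -0.1042·√10 / √(1−0.010858) = -0.329509 / 0.994556 = -0.331

-0.331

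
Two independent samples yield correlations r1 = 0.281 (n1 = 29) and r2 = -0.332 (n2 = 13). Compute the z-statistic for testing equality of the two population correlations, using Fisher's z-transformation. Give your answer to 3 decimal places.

1.703

z1 = atanh(0.281) = 0.288767,  z2 = atanh(-0.332) = -0.345074
SE = √(1/(n1−3) + 1/(n2−3)) = √(1/26 + 1/10) = √(0.0384615 + 0.1000000) = √0.1384615 = 0.372104
z = (z1 − z2)/SE = (0.288767 − (-0.345074)) / 0.372104 = 0.633841 / 0.372104 = 1.703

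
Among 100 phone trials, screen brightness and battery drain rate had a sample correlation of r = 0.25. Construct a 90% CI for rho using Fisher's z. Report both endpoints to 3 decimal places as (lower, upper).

(0.088, 0.399)

z_r = atanh(0.25) = 0.255413;  SE = 1/√(n−3) = 1/√97 = 0.101535
z-limits: 0.255413 ± 1.645·0.101535 = 0.255413 ± 0.167025 = [0.088388, 0.422438]
ρ-limits: (tanh 0.088388, tanh 0.422438) = (0.088, 0.399)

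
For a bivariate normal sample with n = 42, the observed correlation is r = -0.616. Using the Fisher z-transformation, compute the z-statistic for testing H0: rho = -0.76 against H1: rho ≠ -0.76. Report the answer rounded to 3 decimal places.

1.734

z_r = atanh(-0.616) = -0.718533,  z_0 = atanh(-0.76) = -0.996215
SE = 1/√(n−3) = 1/√39 = 0.160128
z = (z_r − z_0)/SE = (-0.718533 − (-0.996215)) / 0.160128 = 0.277682 / 0.160128 = 1.734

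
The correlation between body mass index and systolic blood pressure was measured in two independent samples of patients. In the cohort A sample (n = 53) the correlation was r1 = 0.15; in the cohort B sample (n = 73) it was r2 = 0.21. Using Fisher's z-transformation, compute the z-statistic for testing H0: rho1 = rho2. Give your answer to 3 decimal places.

-0.335

Fisher z-transforms: z1 = atanh(0.15) = 0.151140, z2 = atanh(0.21) = 0.213171; difference d = -0.062031
Var(d) = 1/50 + 1/70 = 0.0200000 + 0.0142857 = 0.0342857
z = d/√Var(d) = -0.062031 / √0.0342857 = -0.062031 / 0.185164 = -0.335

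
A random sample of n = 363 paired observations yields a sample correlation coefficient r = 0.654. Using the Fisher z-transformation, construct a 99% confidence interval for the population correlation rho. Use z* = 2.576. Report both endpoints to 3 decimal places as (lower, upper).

Fisher z: z_r = atanh(r) = ½·ln((1+0.654)/(1−0.654)) = 0.782257
SE(z) = 1/√(n−3) = 1/√360 = 0.052705
99% ⇒ z* = 2.576; margin = 2.576·0.052705 = 0.135768
CI on z-scale: (0.646489, 0.918025)
Back-transform: tanh(0.646489) = 0.569302, tanh(0.918025) = 0.724962

(0.569, 0.725)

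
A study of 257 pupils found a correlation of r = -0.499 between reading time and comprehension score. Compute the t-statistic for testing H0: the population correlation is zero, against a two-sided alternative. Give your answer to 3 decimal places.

-9.195

1 − r² = 1 − 0.249001 = 0.750999;  √(1−r²) = 0.866602
√(n−2) = √255 = 15.968719
t = r·√(n−2)/√(1−r²) = -0.499 · 15.968719 / 0.866602 = -9.195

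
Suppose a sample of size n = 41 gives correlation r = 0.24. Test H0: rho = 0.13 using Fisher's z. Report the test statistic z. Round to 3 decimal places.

0.703

Fisher z: atanh(0.24) = 0.244774, atanh(0.13) = 0.130740
z = (z_r − z_0)·√(n−3) = (0.244774 − 0.130740)·√38 = 0.114034 · 6.164414 = 0.703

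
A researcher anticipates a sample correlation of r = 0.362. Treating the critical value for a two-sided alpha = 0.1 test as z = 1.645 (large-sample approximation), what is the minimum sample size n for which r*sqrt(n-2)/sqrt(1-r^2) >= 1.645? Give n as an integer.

Need r·√(n−2)/√(1−r²) ≥ 1.645
√(n−2) ≥ 1.645·√(1−0.131044) / 0.362 = 1.645·0.932178 / 0.362 = 4.2360
n−2 ≥ 17.9437  ⇒  n ≥ 19.9437
Smallest integer n = 20

20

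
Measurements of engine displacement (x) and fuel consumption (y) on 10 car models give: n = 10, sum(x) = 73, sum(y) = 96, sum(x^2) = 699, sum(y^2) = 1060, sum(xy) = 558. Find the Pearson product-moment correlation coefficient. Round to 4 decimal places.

-0.9418

Numerator: nΣxy − (Σx)(Σy) = 10·558 − (73)(96) = -1428
Denominator: √[(nΣx²−(Σx)²)(nΣy²−(Σy)²)]
  nΣx²−(Σx)² = 10·699 − 5329 = 1661;  nΣy²−(Σy)² = 10·1060 − 9216 = 1384
  √(1661·1384) = √2298824 = 1516.1873
r = -1428 / 1516.1873 = -0.9418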